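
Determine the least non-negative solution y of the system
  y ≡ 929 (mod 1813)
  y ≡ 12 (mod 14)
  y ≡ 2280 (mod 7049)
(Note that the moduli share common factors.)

gcd(1813, 14) = 7 and 7 | (12 − 929), so the pair is consistent; merging gives y ≡ 2742 (mod 3626), where 3626 = lcm(1813, 14).
gcd(3626, 7049) = 7 and 7 | (2280 − 2742), so the pair is consistent; merging gives y ≡ 3385800 (mod 3651382), where 3651382 = lcm(3626, 7049).
The solution is unique modulo lcm(1813, 14, 7049) = 3651382.

3385800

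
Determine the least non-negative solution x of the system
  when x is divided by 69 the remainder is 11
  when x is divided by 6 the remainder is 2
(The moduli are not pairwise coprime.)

gcd(69, 6) = 3 and 3 | (2 − 11), so the pair is consistent; merging gives x ≡ 80 (mod 138), where 138 = lcm(69, 6).
The solution is unique modulo lcm(69, 6) = 138.

80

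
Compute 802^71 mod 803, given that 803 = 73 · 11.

802

Mod 73: 802 ≡ 72; 72^71 ≡ 72 (mod 73).
Mod 11: 802 ≡ 10; by Fermat, exponent reduces to 71 mod 10 = 1; 10^1 ≡ 10 (mod 11).
Combine by CRT: x ≡ 72 (mod 73), x ≡ 10 (mod 11) ⇒ x ≡ 802 (mod 803).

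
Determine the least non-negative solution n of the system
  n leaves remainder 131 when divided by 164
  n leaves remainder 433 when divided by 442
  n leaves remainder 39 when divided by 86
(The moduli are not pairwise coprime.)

Combine the congruences pairwise.
gcd(164, 442) = 2 and 2 | (433 − 131), so the pair is consistent; merging gives n ≡ 13251 (mod 36244), where 36244 = lcm(164, 442).
gcd(36244, 86) = 2 and 2 | (39 − 13251), so the pair is consistent; merging gives n ≡ 1028083 (mod 1558492), where 1558492 = lcm(36244, 86).
The solution is unique modulo lcm(164, 442, 86) = 1558492.

1028083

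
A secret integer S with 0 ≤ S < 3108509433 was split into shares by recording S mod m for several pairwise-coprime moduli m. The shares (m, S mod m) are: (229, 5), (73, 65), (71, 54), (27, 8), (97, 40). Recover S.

2386587167

Combine the congruences pairwise.
From S ≡ 5 (mod 229) write S = 5 + 229t. Substituting into S ≡ 65 (mod 73) gives 229t ≡ 60 (mod 73), and since 10⁻¹ ≡ 22 (mod 73), t ≡ 6. Hence S ≡ 5 + 229·6 = 1379 (mod 16717).
From S ≡ 1379 (mod 16717) write S = 1379 + 16717t. Substituting into S ≡ 54 (mod 71) gives 16717t ≡ 24 (mod 71), and since 32⁻¹ ≡ 20 (mod 71), t ≡ 54. Hence S ≡ 1379 + 16717·54 = 904097 (mod 1186907).
From S ≡ 904097 (mod 1186907) write S = 904097 + 1186907t. Substituting into S ≡ 8 (mod 27) gives 1186907t ≡ 6 (mod 27), and since 14⁻¹ ≡ 2 (mod 27), t ≡ 12. Hence S ≡ 904097 + 1186907·12 = 15146981 (mod 32046489).
From S ≡ 15146981 (mod 32046489) write S = 15146981 + 32046489t. Substituting into S ≡ 40 (mod 97) gives 32046489t ≡ 94 (mod 97), and since 17⁻¹ ≡ 40 (mod 97), t ≡ 74. Hence S ≡ 15146981 + 32046489·74 = 2386587167 (mod 3108509433).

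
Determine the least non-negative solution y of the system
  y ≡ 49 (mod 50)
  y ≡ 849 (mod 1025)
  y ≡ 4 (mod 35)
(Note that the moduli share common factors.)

Combine the congruences pairwise.
gcd(50, 1025) = 25 and 25 | (849 − 49), so the pair is consistent; merging gives y ≡ 849 (mod 2050), where 2050 = lcm(50, 1025).
gcd(2050, 35) = 5 and 5 | (4 − 849), so the pair is consistent; merging gives y ≡ 11099 (mod 14350), where 14350 = lcm(2050, 35).
The solution is unique modulo lcm(50, 1025, 35) = 14350.

11099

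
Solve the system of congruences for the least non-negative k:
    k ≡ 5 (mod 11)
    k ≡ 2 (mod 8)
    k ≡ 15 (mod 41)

From k ≡ 5 (mod 11) write k = 5 + 11t. Substituting into k ≡ 2 (mod 8) gives 11t ≡ 5 (mod 8), and since 3⁻¹ ≡ 3 (mod 8), t ≡ 7. Hence k ≡ 5 + 11·7 = 82 (mod 88).
From k ≡ 82 (mod 88) write k = 82 + 88t. Substituting into k ≡ 15 (mod 41) gives 88t ≡ 15 (mod 41), and since 6⁻¹ ≡ 7 (mod 41), t ≡ 23. Hence k ≡ 82 + 88·23 = 2106 (mod 3608).

2106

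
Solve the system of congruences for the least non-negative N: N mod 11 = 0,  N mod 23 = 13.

Combine the congruences pairwise.
From N ≡ 0 (mod 11) write N = 0 + 11t. Substituting into N ≡ 13 (mod 23) gives 11t ≡ 13 (mod 23), and since 11⁻¹ ≡ 21 (mod 23), t ≡ 20. Hence N ≡ 0 + 11·20 = 220 (mod 253).

220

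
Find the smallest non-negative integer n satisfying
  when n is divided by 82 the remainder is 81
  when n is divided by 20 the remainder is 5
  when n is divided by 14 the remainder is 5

Combine the congruences pairwise.
gcd(82, 20) = 2 and 2 | (5 − 81), so the pair is consistent; merging gives n ≡ 245 (mod 820), where 820 = lcm(82, 20).
gcd(820, 14) = 2 and 2 | (5 − 245), so the pair is consistent; merging gives n ≡ 4345 (mod 5740), where 5740 = lcm(820, 14).
The solution is unique modulo lcm(82, 20, 14) = 5740.

4345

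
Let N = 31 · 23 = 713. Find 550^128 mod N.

450

Mod 31: 550 ≡ 23; by Fermat, exponent reduces to 128 mod 30 = 8; 23^8 ≡ 16 (mod 31).
Mod 23: 550 ≡ 21; by Fermat, exponent reduces to 128 mod 22 = 18; 21^18 ≡ 13 (mod 23).
Combine by CRT: x ≡ 16 (mod 31), x ≡ 13 (mod 23) ⇒ x ≡ 450 (mod 713).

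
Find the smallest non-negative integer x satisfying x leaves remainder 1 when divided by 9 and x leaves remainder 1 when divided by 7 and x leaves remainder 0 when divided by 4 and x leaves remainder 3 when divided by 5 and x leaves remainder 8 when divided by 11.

The moduli are pairwise coprime; N = 9·7·4·5·11 = 13860.
N/9 = 1540; 1540 ≡ 1 (mod 9), inverse 1.
N/7 = 1980; 1980 ≡ 6 (mod 7); 6·6 ≡ 1, so inverse 6.
N/4 = 3465; 3465 ≡ 1 (mod 4), inverse 1.
N/5 = 2772; 2772 ≡ 2 (mod 5); 2·3 ≡ 1, so inverse 3.
N/11 = 1260; 1260 ≡ 6 (mod 11); 6·2 ≡ 1, so inverse 2.
x ≡ 1·1540·1 + 1·1980·6 + 0·3465·1 + 3·2772·3 + 8·1260·2 = 58528.
58528 mod 13860 = 3088.

3088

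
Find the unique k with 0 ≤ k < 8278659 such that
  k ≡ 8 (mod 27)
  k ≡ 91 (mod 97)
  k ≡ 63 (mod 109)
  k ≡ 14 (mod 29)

From k ≡ 8 (mod 27) write k = 8 + 27t. Substituting into k ≡ 91 (mod 97) gives 27t ≡ 83 (mod 97), and since 27⁻¹ ≡ 18 (mod 97), t ≡ 39. Hence k ≡ 8 + 27·39 = 1061 (mod 2619).
From k ≡ 1061 (mod 2619) write k = 1061 + 2619t. Substituting into k ≡ 63 (mod 109) gives 2619t ≡ 92 (mod 109), and since 3⁻¹ ≡ 73 (mod 109), t ≡ 67. Hence k ≡ 1061 + 2619·67 = 176534 (mod 285471).
From k ≡ 176534 (mod 285471) write k = 176534 + 285471t. Substituting into k ≡ 14 (mod 29) gives 285471t ≡ 3 (mod 29), and since 24⁻¹ ≡ 23 (mod 29), t ≡ 11. Hence k ≡ 176534 + 285471·11 = 3316715 (mod 8278659).

3316715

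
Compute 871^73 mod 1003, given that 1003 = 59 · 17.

684

Mod 59: 871 ≡ 45; by Fermat, exponent reduces to 73 mod 58 = 15; 45^15 ≡ 35 (mod 59).
Mod 17: 871 ≡ 4; by Fermat, exponent reduces to 73 mod 16 = 9; 4^9 ≡ 4 (mod 17).
Combine by CRT: x ≡ 35 (mod 59), x ≡ 4 (mod 17) ⇒ x ≡ 684 (mod 1003).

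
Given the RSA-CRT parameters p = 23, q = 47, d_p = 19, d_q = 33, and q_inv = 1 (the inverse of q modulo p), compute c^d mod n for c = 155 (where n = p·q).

m₁ = c^(d_p) mod p: c ≡ 17 (mod 23), and 17^19 mod 23 = 5.
m₂ = c^(d_q) mod q: c ≡ 14 (mod 47), and 14^33 mod 47 = 9.
h = q_inv·(m₁ − m₂) mod p = 1·(5 − 9) mod 23 = 19.
m = m₂ + h·q = 9 + 19·47 = 902.

902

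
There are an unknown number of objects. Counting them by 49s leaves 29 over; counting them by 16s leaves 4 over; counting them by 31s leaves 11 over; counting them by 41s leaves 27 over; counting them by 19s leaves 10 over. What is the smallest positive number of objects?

8785876

The moduli are pairwise coprime; M = 49·16·31·41·19 = 18932816.
M/49 = 386384; 386384 ≡ 19 (mod 49); 19·31 ≡ 1, so inverse 31.
M/16 = 1183301; 1183301 ≡ 5 (mod 16); 5·13 ≡ 1, so inverse 13.
M/31 = 610736; 610736 ≡ 5 (mod 31); 5·25 ≡ 1, so inverse 25.
M/41 = 461776; 461776 ≡ 34 (mod 41); 34·35 ≡ 1, so inverse 35.
M/19 = 996464; 996464 ≡ 9 (mod 19); 9·17 ≡ 1, so inverse 17.
N ≡ 29·386384·31 + 4·1183301·13 + 11·610736·25 + 27·461776·35 + 10·996464·17 = 1182620468.
1182620468 mod 18932816 = 8785876.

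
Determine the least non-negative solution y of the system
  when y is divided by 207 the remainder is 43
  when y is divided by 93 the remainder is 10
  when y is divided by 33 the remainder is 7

62971

gcd(207, 93) = 3 and 3 | (10 − 43), so the pair is consistent; merging gives y ≡ 5218 (mod 6417), where 6417 = lcm(207, 93).
gcd(6417, 33) = 3 and 3 | (7 − 5218), so the pair is consistent; merging gives y ≡ 62971 (mod 70587), where 70587 = lcm(6417, 33).
The solution is unique modulo lcm(207, 93, 33) = 70587.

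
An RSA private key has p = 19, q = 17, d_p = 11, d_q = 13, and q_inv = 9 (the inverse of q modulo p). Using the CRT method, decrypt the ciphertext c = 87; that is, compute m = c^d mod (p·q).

83

m₁ = c^(d_p) mod p: c ≡ 11 (mod 19), and 11^11 mod 19 = 7.
m₂ = c^(d_q) mod q: c ≡ 2 (mod 17), and 2^13 mod 17 = 15.
h = q_inv·(m₁ − m₂) mod p = 9·(7 − 15) mod 19 = 4.
m = m₂ + h·q = 15 + 4·17 = 83.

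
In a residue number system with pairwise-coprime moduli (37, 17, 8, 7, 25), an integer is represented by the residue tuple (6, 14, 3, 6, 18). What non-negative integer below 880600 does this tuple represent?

The moduli are pairwise coprime; N = 37·17·8·7·25 = 880600.
N/37 = 23800; 23800 ≡ 9 (mod 37); 9·33 ≡ 1, so inverse 33.
N/17 = 51800; 51800 ≡ 1 (mod 17), inverse 1.
N/8 = 110075; 110075 ≡ 3 (mod 8); 3·3 ≡ 1, so inverse 3.
N/7 = 125800; 125800 ≡ 3 (mod 7); 3·5 ≡ 1, so inverse 5.
N/25 = 35224; 35224 ≡ 24 (mod 25); 24·24 ≡ 1, so inverse 24.
x ≡ 6·23800·33 + 14·51800·1 + 3·110075·3 + 6·125800·5 + 18·35224·24 = 25419043.
25419043 mod 880600 = 762243.

762243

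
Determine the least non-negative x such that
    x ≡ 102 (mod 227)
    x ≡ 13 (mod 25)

4188

From x ≡ 102 (mod 227) write x = 102 + 227t. Substituting into x ≡ 13 (mod 25) gives 227t ≡ 11 (mod 25), and since 2⁻¹ ≡ 13 (mod 25), t ≡ 18. Hence x ≡ 102 + 227·18 = 4188 (mod 5675).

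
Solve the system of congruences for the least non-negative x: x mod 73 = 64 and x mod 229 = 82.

From x ≡ 64 (mod 73) write x = 64 + 73t. Substituting into x ≡ 82 (mod 229) gives 73t ≡ 18 (mod 229), and since 73⁻¹ ≡ 160 (mod 229), t ≡ 132. Hence x ≡ 64 + 73·132 = 9700 (mod 16717).

9700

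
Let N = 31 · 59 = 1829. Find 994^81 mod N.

Mod 31: 994 ≡ 2; by Fermat, exponent reduces to 81 mod 30 = 21; 2^21 ≡ 2 (mod 31).
Mod 59: 994 ≡ 50; by Fermat, exponent reduces to 81 mod 58 = 23; 50^23 ≡ 40 (mod 59).
Combine by CRT: x ≡ 2 (mod 31), x ≡ 40 (mod 59) ⇒ x ≡ 1397 (mod 1829).

1397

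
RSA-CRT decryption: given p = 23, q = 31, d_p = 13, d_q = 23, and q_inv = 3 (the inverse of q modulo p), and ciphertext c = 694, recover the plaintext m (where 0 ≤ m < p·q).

m₁ = c^(d_p) mod p: c ≡ 4 (mod 23), and 4^13 mod 23 = 16.
m₂ = c^(d_q) mod q: c ≡ 12 (mod 31), and 12^23 mod 31 = 22.
h = q_inv·(m₁ − m₂) mod p = 3·(16 − 22) mod 23 = 5.
m = m₂ + h·q = 22 + 5·31 = 177.

177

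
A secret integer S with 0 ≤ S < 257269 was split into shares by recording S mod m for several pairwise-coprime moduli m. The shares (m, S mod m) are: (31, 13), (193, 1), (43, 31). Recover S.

From S ≡ 13 (mod 31) write S = 13 + 31t. Substituting into S ≡ 1 (mod 193) gives 31t ≡ 181 (mod 193), and since 31⁻¹ ≡ 137 (mod 193), t ≡ 93. Hence S ≡ 13 + 31·93 = 2896 (mod 5983).
From S ≡ 2896 (mod 5983) write S = 2896 + 5983t. Substituting into S ≡ 31 (mod 43) gives 5983t ≡ 16 (mod 43), and since 6⁻¹ ≡ 36 (mod 43), t ≡ 17. Hence S ≡ 2896 + 5983·17 = 104607 (mod 257269).

104607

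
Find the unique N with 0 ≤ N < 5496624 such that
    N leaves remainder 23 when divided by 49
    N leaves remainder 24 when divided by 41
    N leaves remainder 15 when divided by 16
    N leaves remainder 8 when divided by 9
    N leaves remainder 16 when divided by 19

1713455

From N ≡ 23 (mod 49) write N = 23 + 49t. Substituting into N ≡ 24 (mod 41) gives 49t ≡ 1 (mod 41), and since 8⁻¹ ≡ 36 (mod 41), t ≡ 36. Hence N ≡ 23 + 49·36 = 1787 (mod 2009).
From N ≡ 1787 (mod 2009) write N = 1787 + 2009t. Substituting into N ≡ 15 (mod 16) gives 2009t ≡ 4 (mod 16), and since 9⁻¹ ≡ 9 (mod 16), t ≡ 4. Hence N ≡ 1787 + 2009·4 = 9823 (mod 32144).
From N ≡ 9823 (mod 32144) write N = 9823 + 32144t. Substituting into N ≡ 8 (mod 9) gives 32144t ≡ 4 (mod 9), and since 5⁻¹ ≡ 2 (mod 9), t ≡ 8. Hence N ≡ 9823 + 32144·8 = 266975 (mod 289296).
From N ≡ 266975 (mod 289296) write N = 266975 + 289296t. Substituting into N ≡ 16 (mod 19) gives 289296t ≡ 10 (mod 19), and since 2⁻¹ ≡ 10 (mod 19), t ≡ 5. Hence N ≡ 266975 + 289296·5 = 1713455 (mod 5496624).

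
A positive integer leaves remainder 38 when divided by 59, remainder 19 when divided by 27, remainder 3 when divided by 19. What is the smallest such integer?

The moduli are pairwise coprime; M = 59·27·19 = 30267.
M/59 = 513; 513 ≡ 41 (mod 59); 41·36 ≡ 1, so inverse 36.
M/27 = 1121; 1121 ≡ 14 (mod 27); 14·2 ≡ 1, so inverse 2.
M/19 = 1593; 1593 ≡ 16 (mod 19); 16·6 ≡ 1, so inverse 6.
N ≡ 38·513·36 + 19·1121·2 + 3·1593·6 = 773056.
773056 mod 30267 = 16381.

16381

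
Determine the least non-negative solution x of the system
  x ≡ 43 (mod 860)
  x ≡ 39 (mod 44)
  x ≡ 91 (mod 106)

140223

gcd(860, 44) = 4 and 4 | (39 − 43), so the pair is consistent; merging gives x ≡ 7783 (mod 9460), where 9460 = lcm(860, 44).
gcd(9460, 106) = 2 and 2 | (91 − 7783), so the pair is consistent; merging gives x ≡ 140223 (mod 501380), where 501380 = lcm(9460, 106).
The solution is unique modulo lcm(860, 44, 106) = 501380.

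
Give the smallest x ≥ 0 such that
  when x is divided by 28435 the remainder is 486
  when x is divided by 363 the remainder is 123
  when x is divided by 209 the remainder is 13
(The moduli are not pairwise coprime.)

gcd(28435, 363) = 121 and 121 | (123 − 486), so the pair is consistent; merging gives x ≡ 486 (mod 85305), where 85305 = lcm(28435, 363).
gcd(85305, 209) = 11 and 11 | (13 − 486), so the pair is consistent; merging gives x ≡ 938841 (mod 1620795), where 1620795 = lcm(85305, 209).
The solution is unique modulo lcm(28435, 363, 209) = 1620795.

938841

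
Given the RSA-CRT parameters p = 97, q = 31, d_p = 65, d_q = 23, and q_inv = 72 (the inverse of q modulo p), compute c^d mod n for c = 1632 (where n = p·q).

m₁ = c^(d_p) mod p: c ≡ 80 (mod 97), and 80^65 mod 97 = 84.
m₂ = c^(d_q) mod q: c ≡ 20 (mod 31), and 20^23 mod 31 = 19.
h = q_inv·(m₁ − m₂) mod p = 72·(84 − 19) mod 97 = 24.
m = m₂ + h·q = 19 + 24·31 = 763.

763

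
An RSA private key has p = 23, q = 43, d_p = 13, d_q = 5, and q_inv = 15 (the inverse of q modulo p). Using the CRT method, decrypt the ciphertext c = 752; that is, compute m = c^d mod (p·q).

348

m₁ = c^(d_p) mod p: c ≡ 16 (mod 23), and 16^13 mod 23 = 3.
m₂ = c^(d_q) mod q: c ≡ 21 (mod 43), and 21^5 mod 43 = 4.
h = q_inv·(m₁ − m₂) mod p = 15·(3 − 4) mod 23 = 8.
m = m₂ + h·q = 4 + 8·43 = 348.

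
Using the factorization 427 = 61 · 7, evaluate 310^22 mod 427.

16

Mod 61: 310 ≡ 5; 5^22 ≡ 16 (mod 61).
Mod 7: 310 ≡ 2; by Fermat, exponent reduces to 22 mod 6 = 4; 2^4 ≡ 2 (mod 7).
Combine by CRT: x ≡ 16 (mod 61), x ≡ 2 (mod 7) ⇒ x ≡ 16 (mod 427).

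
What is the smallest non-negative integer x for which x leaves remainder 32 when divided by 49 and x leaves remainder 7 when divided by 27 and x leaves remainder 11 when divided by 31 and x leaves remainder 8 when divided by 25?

From x ≡ 32 (mod 49) write x = 32 + 49t. Substituting into x ≡ 7 (mod 27) gives 49t ≡ 2 (mod 27), and since 22⁻¹ ≡ 16 (mod 27), t ≡ 5. Hence x ≡ 32 + 49·5 = 277 (mod 1323).
From x ≡ 277 (mod 1323) write x = 277 + 1323t. Substituting into x ≡ 11 (mod 31) gives 1323t ≡ 13 (mod 31), and since 21⁻¹ ≡ 3 (mod 31), t ≡ 8. Hence x ≡ 277 + 1323·8 = 10861 (mod 41013).
From x ≡ 10861 (mod 41013) write x = 10861 + 41013t. Substituting into x ≡ 8 (mod 25) gives 41013t ≡ 22 (mod 25), and since 13⁻¹ ≡ 2 (mod 25), t ≡ 19. Hence x ≡ 10861 + 41013·19 = 790108 (mod 1025325).

790108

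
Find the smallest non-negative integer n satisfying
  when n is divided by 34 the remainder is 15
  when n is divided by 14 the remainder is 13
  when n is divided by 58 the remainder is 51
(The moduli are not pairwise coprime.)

Combine the congruences pairwise.
gcd(34, 14) = 2 and 2 | (13 − 15), so the pair is consistent; merging gives n ≡ 83 (mod 238), where 238 = lcm(34, 14).
gcd(238, 58) = 2 and 2 | (51 − 83), so the pair is consistent; merging gives n ≡ 3415 (mod 6902), where 6902 = lcm(238, 58).
The solution is unique modulo lcm(34, 14, 58) = 6902.

3415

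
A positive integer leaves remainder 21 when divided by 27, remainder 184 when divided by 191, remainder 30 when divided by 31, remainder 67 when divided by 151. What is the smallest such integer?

The moduli are pairwise coprime; N = 27·191·31·151 = 24139917.
N/27 = 894071; 894071 ≡ 20 (mod 27); 20·23 ≡ 1, so inverse 23.
N/191 = 126387; 126387 ≡ 136 (mod 191); 136·125 ≡ 1, so inverse 125.
N/31 = 778707; 778707 ≡ 18 (mod 31); 18·19 ≡ 1, so inverse 19.
N/151 = 159867; 159867 ≡ 109 (mod 151); 109·133 ≡ 1, so inverse 133.
a ≡ 21·894071·23 + 184·126387·125 + 30·778707·19 + 67·159867·133 = 5207175120.
5207175120 mod 24139917 = 17092965.

17092965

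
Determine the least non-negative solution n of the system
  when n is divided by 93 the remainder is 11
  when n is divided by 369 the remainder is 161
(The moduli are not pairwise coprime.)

gcd(93, 369) = 3 and 3 | (161 − 11), so the pair is consistent; merging gives n ≡ 7172 (mod 11439), where 11439 = lcm(93, 369).
The solution is unique modulo lcm(93, 369) = 11439.

7172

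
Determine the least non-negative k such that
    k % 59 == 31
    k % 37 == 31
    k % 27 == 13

The moduli are pairwise coprime; N = 59·37·27 = 58941.
N/59 = 999; 999 ≡ 55 (mod 59); 55·44 ≡ 1, so inverse 44.
N/37 = 1593; 1593 ≡ 2 (mod 37); 2·19 ≡ 1, so inverse 19.
N/27 = 2183; 2183 ≡ 23 (mod 27); 23·20 ≡ 1, so inverse 20.
k ≡ 31·999·44 + 31·1593·19 + 13·2183·20 = 2868493.
2868493 mod 58941 = 39325.

39325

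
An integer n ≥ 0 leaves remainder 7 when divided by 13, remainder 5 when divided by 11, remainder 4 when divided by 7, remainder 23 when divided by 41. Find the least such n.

15152

The moduli are pairwise coprime; M = 13·11·7·41 = 41041.
M/13 = 3157; 3157 ≡ 11 (mod 13); 11·6 ≡ 1, so inverse 6.
M/11 = 3731; 3731 ≡ 2 (mod 11); 2·6 ≡ 1, so inverse 6.
M/7 = 5863; 5863 ≡ 4 (mod 7); 4·2 ≡ 1, so inverse 2.
M/41 = 1001; 1001 ≡ 17 (mod 41); 17·29 ≡ 1, so inverse 29.
n ≡ 7·3157·6 + 5·3731·6 + 4·5863·2 + 23·1001·29 = 959095.
959095 mod 41041 = 15152.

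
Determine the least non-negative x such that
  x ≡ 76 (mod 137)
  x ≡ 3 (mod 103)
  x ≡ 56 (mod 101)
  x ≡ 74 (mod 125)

92386574

The moduli are pairwise coprime; N = 137·103·101·125 = 178151375.
N/137 = 1300375; 1300375 ≡ 108 (mod 137); 108·85 ≡ 1, so inverse 85.
N/103 = 1729625; 1729625 ≡ 49 (mod 103); 49·82 ≡ 1, so inverse 82.
N/101 = 1763875; 1763875 ≡ 11 (mod 101); 11·46 ≡ 1, so inverse 46.
N/125 = 1425211; 1425211 ≡ 86 (mod 125); 86·16 ≡ 1, so inverse 16.
x ≡ 76·1300375·85 + 3·1729625·82 + 56·1763875·46 + 74·1425211·16 = 15057102074.
15057102074 mod 178151375 = 92386574.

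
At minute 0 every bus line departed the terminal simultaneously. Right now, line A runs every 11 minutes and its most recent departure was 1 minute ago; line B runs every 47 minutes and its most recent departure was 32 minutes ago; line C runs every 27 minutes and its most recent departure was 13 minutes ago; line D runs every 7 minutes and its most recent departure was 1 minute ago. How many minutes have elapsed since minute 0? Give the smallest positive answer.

22639

The moduli are pairwise coprime; N = 11·47·27·7 = 97713.
N/11 = 8883; 8883 ≡ 6 (mod 11); 6·2 ≡ 1, so inverse 2.
N/47 = 2079; 2079 ≡ 11 (mod 47); 11·30 ≡ 1, so inverse 30.
N/27 = 3619; 3619 ≡ 1 (mod 27), inverse 1.
N/7 = 13959; 13959 ≡ 1 (mod 7), inverse 1.
t ≡ 1·8883·2 + 32·2079·30 + 13·3619·1 + 1·13959·1 = 2074612.
2074612 mod 97713 = 22639.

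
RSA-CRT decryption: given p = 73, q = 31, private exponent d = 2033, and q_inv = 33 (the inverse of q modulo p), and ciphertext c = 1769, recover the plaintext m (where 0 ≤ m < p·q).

d_p = d mod (p−1) = 2033 mod 72 = 17; d_q = d mod (q−1) = 23.
m₁ = c^(d_p) mod p: c ≡ 17 (mod 73), and 17^17 mod 73 = 66.
m₂ = c^(d_q) mod q: c ≡ 2 (mod 31), and 2^23 mod 31 = 8.
h = q_inv·(m₁ − m₂) mod p = 33·(66 − 8) mod 73 = 16.
m = m₂ + h·q = 8 + 16·31 = 504.

504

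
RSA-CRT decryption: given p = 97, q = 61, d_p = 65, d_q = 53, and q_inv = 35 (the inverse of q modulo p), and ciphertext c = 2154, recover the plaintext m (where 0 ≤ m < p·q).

3706

m₁ = c^(d_p) mod p: c ≡ 20 (mod 97), and 20^65 mod 97 = 20.
m₂ = c^(d_q) mod q: c ≡ 19 (mod 61), and 19^53 mod 61 = 46.
h = q_inv·(m₁ − m₂) mod p = 35·(20 − 46) mod 97 = 60.
m = m₂ + h·q = 46 + 60·61 = 3706.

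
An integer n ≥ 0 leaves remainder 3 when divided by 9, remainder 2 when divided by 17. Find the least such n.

From n ≡ 3 (mod 9) write n = 3 + 9t. Substituting into n ≡ 2 (mod 17) gives 9t ≡ 16 (mod 17), and since 9⁻¹ ≡ 2 (mod 17), t ≡ 15. Hence n ≡ 3 + 9·15 = 138 (mod 153).

138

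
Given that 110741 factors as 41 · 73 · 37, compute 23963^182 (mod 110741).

Mod 41: 23963 ≡ 19; by Fermat, exponent reduces to 182 mod 40 = 22; 19^22 ≡ 8 (mod 41).
Mod 73: 23963 ≡ 19; by Fermat, exponent reduces to 182 mod 72 = 38; 19^38 ≡ 69 (mod 73).
Mod 37: 23963 ≡ 24; by Fermat, exponent reduces to 182 mod 36 = 2; 24^2 ≡ 21 (mod 37).
Combine by CRT: x ≡ 8 (mod 41), x ≡ 69 (mod 73), x ≡ 21 (mod 37) ⇒ x ≡ 46789 (mod 110741).

46789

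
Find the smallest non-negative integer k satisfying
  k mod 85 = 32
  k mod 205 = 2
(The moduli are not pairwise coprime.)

Combine the congruences pairwise.
gcd(85, 205) = 5 and 5 | (2 − 32), so the pair is consistent; merging gives k ≡ 2667 (mod 3485), where 3485 = lcm(85, 205).
The solution is unique modulo lcm(85, 205) = 3485.

2667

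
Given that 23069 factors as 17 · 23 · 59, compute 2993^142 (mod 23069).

21030

Mod 17: 2993 ≡ 1; by Fermat, exponent reduces to 142 mod 16 = 14; 1^14 ≡ 1 (mod 17).
Mod 23: 2993 ≡ 3; by Fermat, exponent reduces to 142 mod 22 = 10; 3^10 ≡ 8 (mod 23).
Mod 59: 2993 ≡ 43; by Fermat, exponent reduces to 142 mod 58 = 26; 43^26 ≡ 26 (mod 59).
Combine by CRT: x ≡ 1 (mod 17), x ≡ 8 (mod 23), x ≡ 26 (mod 59) ⇒ x ≡ 21030 (mod 23069).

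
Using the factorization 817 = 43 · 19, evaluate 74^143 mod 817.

Mod 43: 74 ≡ 31; by Fermat, exponent reduces to 143 mod 42 = 17; 31^17 ≡ 13 (mod 43).
Mod 19: 74 ≡ 17; by Fermat, exponent reduces to 143 mod 18 = 17; 17^17 ≡ 9 (mod 19).
Combine by CRT: x ≡ 13 (mod 43), x ≡ 9 (mod 19) ⇒ x ≡ 142 (mod 817).

142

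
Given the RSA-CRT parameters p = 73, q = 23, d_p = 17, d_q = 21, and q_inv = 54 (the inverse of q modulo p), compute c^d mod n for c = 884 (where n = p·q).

m₁ = c^(d_p) mod p: c ≡ 8 (mod 73), and 8^17 mod 73 = 64.
m₂ = c^(d_q) mod q: c ≡ 10 (mod 23), and 10^21 mod 23 = 7.
h = q_inv·(m₁ − m₂) mod p = 54·(64 − 7) mod 73 = 12.
m = m₂ + h·q = 7 + 12·23 = 283.

283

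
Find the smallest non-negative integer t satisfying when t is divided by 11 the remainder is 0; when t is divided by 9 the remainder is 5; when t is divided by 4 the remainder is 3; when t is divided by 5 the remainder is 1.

671

The moduli are pairwise coprime; N = 11·9·4·5 = 1980.
N/11 = 180; 180 ≡ 4 (mod 11); 4·3 ≡ 1, so inverse 3.
N/9 = 220; 220 ≡ 4 (mod 9); 4·7 ≡ 1, so inverse 7.
N/4 = 495; 495 ≡ 3 (mod 4); 3·3 ≡ 1, so inverse 3.
N/5 = 396; 396 ≡ 1 (mod 5), inverse 1.
t ≡ 0·180·3 + 5·220·7 + 3·495·3 + 1·396·1 = 12551.
12551 mod 1980 = 671.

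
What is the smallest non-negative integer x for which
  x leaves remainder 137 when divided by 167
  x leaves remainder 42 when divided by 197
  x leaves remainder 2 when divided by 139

From x ≡ 137 (mod 167) write x = 137 + 167t. Substituting into x ≡ 42 (mod 197) gives 167t ≡ 102 (mod 197), and since 167⁻¹ ≡ 151 (mod 197), t ≡ 36. Hence x ≡ 137 + 167·36 = 6149 (mod 32899).
From x ≡ 6149 (mod 32899) write x = 6149 + 32899t. Substituting into x ≡ 2 (mod 139) gives 32899t ≡ 108 (mod 139), and since 95⁻¹ ≡ 60 (mod 139), t ≡ 86. Hence x ≡ 6149 + 32899·86 = 2835463 (mod 4572961).

2835463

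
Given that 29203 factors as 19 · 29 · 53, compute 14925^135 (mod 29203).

Mod 19: 14925 ≡ 10; by Fermat, exponent reduces to 135 mod 18 = 9; 10^9 ≡ 18 (mod 19).
Mod 29: 14925 ≡ 19; by Fermat, exponent reduces to 135 mod 28 = 23; 19^23 ≡ 18 (mod 29).
Mod 53: 14925 ≡ 32; by Fermat, exponent reduces to 135 mod 52 = 31; 32^31 ≡ 27 (mod 53).
Combine by CRT: x ≡ 18 (mod 19), x ≡ 18 (mod 29), x ≡ 27 (mod 53) ⇒ x ≡ 4426 (mod 29203).

4426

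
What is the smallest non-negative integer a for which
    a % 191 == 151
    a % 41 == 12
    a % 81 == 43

From a ≡ 151 (mod 191) write a = 151 + 191t. Substituting into a ≡ 12 (mod 41) gives 191t ≡ 25 (mod 41), and since 27⁻¹ ≡ 38 (mod 41), t ≡ 7. Hence a ≡ 151 + 191·7 = 1488 (mod 7831).
From a ≡ 1488 (mod 7831) write a = 1488 + 7831t. Substituting into a ≡ 43 (mod 81) gives 7831t ≡ 13 (mod 81), and since 55⁻¹ ≡ 28 (mod 81), t ≡ 40. Hence a ≡ 1488 + 7831·40 = 314728 (mod 634311).

314728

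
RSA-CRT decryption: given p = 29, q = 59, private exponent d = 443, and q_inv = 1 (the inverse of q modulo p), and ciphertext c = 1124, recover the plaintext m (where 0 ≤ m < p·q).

1546

d_p = d mod (p−1) = 443 mod 28 = 23; d_q = d mod (q−1) = 37.
m₁ = c^(d_p) mod p: c ≡ 22 (mod 29), and 22^23 mod 29 = 9.
m₂ = c^(d_q) mod q: c ≡ 3 (mod 59), and 3^37 mod 59 = 12.
h = q_inv·(m₁ − m₂) mod p = 1·(9 − 12) mod 29 = 26.
m = m₂ + h·q = 12 + 26·59 = 1546.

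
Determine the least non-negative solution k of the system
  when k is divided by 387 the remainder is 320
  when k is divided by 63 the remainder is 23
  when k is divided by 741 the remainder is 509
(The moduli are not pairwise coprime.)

Combine the congruences pairwise.
gcd(387, 63) = 9 and 9 | (23 − 320), so the pair is consistent; merging gives k ≡ 1094 (mod 2709), where 2709 = lcm(387, 63).
gcd(2709, 741) = 3 and 3 | (509 − 1094), so the pair is consistent; merging gives k ≡ 282830 (mod 669123), where 669123 = lcm(2709, 741).
The solution is unique modulo lcm(387, 63, 741) = 669123.

282830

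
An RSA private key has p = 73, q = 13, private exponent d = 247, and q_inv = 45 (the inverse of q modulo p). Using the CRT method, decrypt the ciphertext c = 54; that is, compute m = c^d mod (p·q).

d_p = d mod (p−1) = 247 mod 72 = 31; d_q = d mod (q−1) = 7.
m₁ = c^(d_p) mod p: c ≡ 54 (mod 73), and 54^31 mod 73 = 6.
m₂ = c^(d_q) mod q: c ≡ 2 (mod 13), and 2^7 mod 13 = 11.
h = q_inv·(m₁ − m₂) mod p = 45·(6 − 11) mod 73 = 67.
m = m₂ + h·q = 11 + 67·13 = 882.

882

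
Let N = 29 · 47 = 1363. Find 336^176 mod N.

Mod 29: 336 ≡ 17; by Fermat, exponent reduces to 176 mod 28 = 8; 17^8 ≡ 1 (mod 29).
Mod 47: 336 ≡ 7; by Fermat, exponent reduces to 176 mod 46 = 38; 7^38 ≡ 3 (mod 47).
Combine by CRT: x ≡ 1 (mod 29), x ≡ 3 (mod 47) ⇒ x ≡ 755 (mod 1363).

755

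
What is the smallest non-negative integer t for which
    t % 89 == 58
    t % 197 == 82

13675

From t ≡ 58 (mod 89) write t = 58 + 89s. Substituting into t ≡ 82 (mod 197) gives 89s ≡ 24 (mod 197), and since 89⁻¹ ≡ 31 (mod 197), s ≡ 153. Hence t ≡ 58 + 89·153 = 13675 (mod 17533).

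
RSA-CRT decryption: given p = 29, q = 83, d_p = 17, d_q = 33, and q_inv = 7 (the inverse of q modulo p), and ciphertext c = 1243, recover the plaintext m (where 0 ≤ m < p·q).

m₁ = c^(d_p) mod p: c ≡ 25 (mod 29), and 25^17 mod 29 = 23.
m₂ = c^(d_q) mod q: c ≡ 81 (mod 83), and 81^33 mod 83 = 12.
h = q_inv·(m₁ − m₂) mod p = 7·(23 − 12) mod 29 = 19.
m = m₂ + h·q = 12 + 19·83 = 1589.

1589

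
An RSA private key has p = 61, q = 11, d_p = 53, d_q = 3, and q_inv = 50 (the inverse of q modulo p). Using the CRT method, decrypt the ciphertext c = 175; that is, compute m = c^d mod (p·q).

m₁ = c^(d_p) mod p: c ≡ 53 (mod 61), and 53^53 mod 61 = 24.
m₂ = c^(d_q) mod q: c ≡ 10 (mod 11), and 10^3 mod 11 = 10.
h = q_inv·(m₁ − m₂) mod p = 50·(24 − 10) mod 61 = 29.
m = m₂ + h·q = 10 + 29·11 = 329.

329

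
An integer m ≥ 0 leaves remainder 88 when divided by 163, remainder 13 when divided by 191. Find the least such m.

17203

Combine the congruences pairwise.
From m ≡ 88 (mod 163) write m = 88 + 163t. Substituting into m ≡ 13 (mod 191) gives 163t ≡ 116 (mod 191), and since 163⁻¹ ≡ 75 (mod 191), t ≡ 105. Hence m ≡ 88 + 163·105 = 17203 (mod 31133).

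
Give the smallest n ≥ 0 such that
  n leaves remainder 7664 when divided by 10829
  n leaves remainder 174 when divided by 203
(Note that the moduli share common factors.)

105125

Combine the congruences pairwise.
gcd(10829, 203) = 7 and 7 | (174 − 7664), so the pair is consistent; merging gives n ≡ 105125 (mod 314041), where 314041 = lcm(10829, 203).
The solution is unique modulo lcm(10829, 203) = 314041.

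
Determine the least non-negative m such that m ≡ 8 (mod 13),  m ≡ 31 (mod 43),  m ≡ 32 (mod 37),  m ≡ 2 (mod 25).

From m ≡ 8 (mod 13) write m = 8 + 13t. Substituting into m ≡ 31 (mod 43) gives 13t ≡ 23 (mod 43), and since 13⁻¹ ≡ 10 (mod 43), t ≡ 15. Hence m ≡ 8 + 13·15 = 203 (mod 559).
From m ≡ 203 (mod 559) write m = 203 + 559t. Substituting into m ≡ 32 (mod 37) gives 559t ≡ 14 (mod 37), and since 4⁻¹ ≡ 28 (mod 37), t ≡ 22. Hence m ≡ 203 + 559·22 = 12501 (mod 20683).
From m ≡ 12501 (mod 20683) write m = 12501 + 20683t. Substituting into m ≡ 2 (mod 25) gives 20683t ≡ 1 (mod 25), and since 8⁻¹ ≡ 22 (mod 25), t ≡ 22. Hence m ≡ 12501 + 20683·22 = 467527 (mod 517075).

467527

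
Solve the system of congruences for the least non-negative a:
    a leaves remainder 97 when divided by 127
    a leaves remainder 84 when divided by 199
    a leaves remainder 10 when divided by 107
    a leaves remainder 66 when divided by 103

The moduli are pairwise coprime; N = 127·199·107·103 = 278533733.
N/127 = 2193179; 2193179 ≡ 16 (mod 127); 16·8 ≡ 1, so inverse 8.
N/199 = 1399667; 1399667 ≡ 100 (mod 199); 100·2 ≡ 1, so inverse 2.
N/107 = 2603119; 2603119 ≡ 23 (mod 107); 23·14 ≡ 1, so inverse 14.
N/103 = 2704211; 2704211 ≡ 49 (mod 103); 49·82 ≡ 1, so inverse 82.
a ≡ 97·2193179·8 + 84·1399667·2 + 10·2603119·14 + 66·2704211·82 = 16936677552.
16936677552 mod 278533733 = 224653572.

224653572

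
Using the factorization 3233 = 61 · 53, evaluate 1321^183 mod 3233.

1109

Mod 61: 1321 ≡ 40; by Fermat, exponent reduces to 183 mod 60 = 3; 40^3 ≡ 11 (mod 61).
Mod 53: 1321 ≡ 49; by Fermat, exponent reduces to 183 mod 52 = 27; 49^27 ≡ 49 (mod 53).
Combine by CRT: x ≡ 11 (mod 61), x ≡ 49 (mod 53) ⇒ x ≡ 1109 (mod 3233).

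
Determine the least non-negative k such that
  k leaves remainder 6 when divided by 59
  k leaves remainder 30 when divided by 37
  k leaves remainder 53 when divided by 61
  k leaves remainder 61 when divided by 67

8342901

The moduli are pairwise coprime; N = 59·37·61·67 = 8921921.
N/59 = 151219; 151219 ≡ 2 (mod 59); 2·30 ≡ 1, so inverse 30.
N/37 = 241133; 241133 ≡ 4 (mod 37); 4·28 ≡ 1, so inverse 28.
N/61 = 146261; 146261 ≡ 44 (mod 61); 44·43 ≡ 1, so inverse 43.
N/67 = 133163; 133163 ≡ 34 (mod 67); 34·2 ≡ 1, so inverse 2.
k ≡ 6·151219·30 + 30·241133·28 + 53·146261·43 + 61·133163·2 = 579345845.
579345845 mod 8921921 = 8342901.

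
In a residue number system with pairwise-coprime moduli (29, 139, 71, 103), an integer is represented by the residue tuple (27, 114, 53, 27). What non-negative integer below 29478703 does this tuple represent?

Combine the congruences pairwise.
From x ≡ 27 (mod 29) write x = 27 + 29t. Substituting into x ≡ 114 (mod 139) gives 29t ≡ 87 (mod 139), and since 29⁻¹ ≡ 24 (mod 139), t ≡ 3. Hence x ≡ 27 + 29·3 = 114 (mod 4031).
From x ≡ 114 (mod 4031) write x = 114 + 4031t. Substituting into x ≡ 53 (mod 71) gives 4031t ≡ 10 (mod 71), and since 55⁻¹ ≡ 31 (mod 71), t ≡ 26. Hence x ≡ 114 + 4031·26 = 104920 (mod 286201).
From x ≡ 104920 (mod 286201) write x = 104920 + 286201t. Substituting into x ≡ 27 (mod 103) gives 286201t ≡ 64 (mod 103), and since 67⁻¹ ≡ 20 (mod 103), t ≡ 44. Hence x ≡ 104920 + 286201·44 = 12697764 (mod 29478703).

12697764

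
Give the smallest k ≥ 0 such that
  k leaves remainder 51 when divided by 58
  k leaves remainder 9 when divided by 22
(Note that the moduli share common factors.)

515

Combine the congruences pairwise.
gcd(58, 22) = 2 and 2 | (9 − 51), so the pair is consistent; merging gives k ≡ 515 (mod 638), where 638 = lcm(58, 22).
The solution is unique modulo lcm(58, 22) = 638.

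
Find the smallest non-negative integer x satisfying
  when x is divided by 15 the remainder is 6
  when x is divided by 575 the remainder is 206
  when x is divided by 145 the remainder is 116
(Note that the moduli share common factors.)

27231

Combine the congruences pairwise.
gcd(15, 575) = 5 and 5 | (206 − 6), so the pair is consistent; merging gives x ≡ 1356 (mod 1725), where 1725 = lcm(15, 575).
gcd(1725, 145) = 5 and 5 | (116 − 1356), so the pair is consistent; merging gives x ≡ 27231 (mod 50025), where 50025 = lcm(1725, 145).
The solution is unique modulo lcm(15, 575, 145) = 50025.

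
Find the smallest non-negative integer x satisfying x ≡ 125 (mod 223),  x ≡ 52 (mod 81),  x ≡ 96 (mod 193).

Combine the congruences pairwise.
From x ≡ 125 (mod 223) write x = 125 + 223t. Substituting into x ≡ 52 (mod 81) gives 223t ≡ 8 (mod 81), and since 61⁻¹ ≡ 4 (mod 81), t ≡ 32. Hence x ≡ 125 + 223·32 = 7261 (mod 18063).
From x ≡ 7261 (mod 18063) write x = 7261 + 18063t. Substituting into x ≡ 96 (mod 193) gives 18063t ≡ 169 (mod 193), and since 114⁻¹ ≡ 171 (mod 193), t ≡ 142. Hence x ≡ 7261 + 18063·142 = 2572207 (mod 3486159).

2572207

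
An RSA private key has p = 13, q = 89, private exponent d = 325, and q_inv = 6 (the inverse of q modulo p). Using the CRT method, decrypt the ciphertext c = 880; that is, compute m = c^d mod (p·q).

932

d_p = d mod (p−1) = 325 mod 12 = 1; d_q = d mod (q−1) = 61.
m₁ = c^(d_p) mod p: c ≡ 9 (mod 13), and 9^1 mod 13 = 9.
m₂ = c^(d_q) mod q: c ≡ 79 (mod 89), and 79^61 mod 89 = 42.
h = q_inv·(m₁ − m₂) mod p = 6·(9 − 42) mod 13 = 10.
m = m₂ + h·q = 42 + 10·89 = 932.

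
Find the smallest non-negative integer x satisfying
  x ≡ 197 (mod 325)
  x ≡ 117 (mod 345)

gcd(325, 345) = 5 and 5 | (117 − 197), so the pair is consistent; merging gives x ≡ 1497 (mod 22425), where 22425 = lcm(325, 345).
The solution is unique modulo lcm(325, 345) = 22425.

1497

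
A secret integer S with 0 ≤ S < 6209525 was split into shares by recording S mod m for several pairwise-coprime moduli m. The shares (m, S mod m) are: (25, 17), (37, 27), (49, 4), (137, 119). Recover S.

6093742

The moduli are pairwise coprime; N = 25·37·49·137 = 6209525.
N/25 = 248381; 248381 ≡ 6 (mod 25); 6·21 ≡ 1, so inverse 21.
N/37 = 167825; 167825 ≡ 30 (mod 37); 30·21 ≡ 1, so inverse 21.
N/49 = 126725; 126725 ≡ 11 (mod 49); 11·9 ≡ 1, so inverse 9.
N/137 = 45325; 45325 ≡ 115 (mod 137); 115·56 ≡ 1, so inverse 56.
S ≡ 17·248381·21 + 27·167825·21 + 4·126725·9 + 119·45325·56 = 490436692.
490436692 mod 6209525 = 6093742.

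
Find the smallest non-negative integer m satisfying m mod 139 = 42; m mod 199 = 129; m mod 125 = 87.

1481087

Combine the congruences pairwise.
From m ≡ 42 (mod 139) write m = 42 + 139t. Substituting into m ≡ 129 (mod 199) gives 139t ≡ 87 (mod 199), and since 139⁻¹ ≡ 63 (mod 199), t ≡ 108. Hence m ≡ 42 + 139·108 = 15054 (mod 27661).
From m ≡ 15054 (mod 27661) write m = 15054 + 27661t. Substituting into m ≡ 87 (mod 125) gives 27661t ≡ 33 (mod 125), and since 36⁻¹ ≡ 66 (mod 125), t ≡ 53. Hence m ≡ 15054 + 27661·53 = 1481087 (mod 3457625).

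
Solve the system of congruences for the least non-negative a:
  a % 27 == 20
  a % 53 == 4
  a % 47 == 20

29207

The moduli are pairwise coprime; N = 27·53·47 = 67257.
N/27 = 2491; 2491 ≡ 7 (mod 27); 7·4 ≡ 1, so inverse 4.
N/53 = 1269; 1269 ≡ 50 (mod 53); 50·35 ≡ 1, so inverse 35.
N/47 = 1431; 1431 ≡ 21 (mod 47); 21·9 ≡ 1, so inverse 9.
a ≡ 20·2491·4 + 4·1269·35 + 20·1431·9 = 634520.
634520 mod 67257 = 29207.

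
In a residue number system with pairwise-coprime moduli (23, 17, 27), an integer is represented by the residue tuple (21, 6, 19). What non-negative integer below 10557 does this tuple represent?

4069

From x ≡ 21 (mod 23) write x = 21 + 23t. Substituting into x ≡ 6 (mod 17) gives 23t ≡ 2 (mod 17), and since 6⁻¹ ≡ 3 (mod 17), t ≡ 6. Hence x ≡ 21 + 23·6 = 159 (mod 391).
From x ≡ 159 (mod 391) write x = 159 + 391t. Substituting into x ≡ 19 (mod 27) gives 391t ≡ 22 (mod 27), and since 13⁻¹ ≡ 25 (mod 27), t ≡ 10. Hence x ≡ 159 + 391·10 = 4069 (mod 10557).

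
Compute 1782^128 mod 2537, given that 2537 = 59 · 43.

1393

Mod 59: 1782 ≡ 12; by Fermat, exponent reduces to 128 mod 58 = 12; 12^12 ≡ 36 (mod 59).
Mod 43: 1782 ≡ 19; by Fermat, exponent reduces to 128 mod 42 = 2; 19^2 ≡ 17 (mod 43).
Combine by CRT: x ≡ 36 (mod 59), x ≡ 17 (mod 43) ⇒ x ≡ 1393 (mod 2537).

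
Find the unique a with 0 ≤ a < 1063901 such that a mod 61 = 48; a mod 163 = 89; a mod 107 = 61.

497076

The moduli are pairwise coprime; N = 61·163·107 = 1063901.
N/61 = 17441; 17441 ≡ 56 (mod 61); 56·12 ≡ 1, so inverse 12.
N/163 = 6527; 6527 ≡ 7 (mod 163); 7·70 ≡ 1, so inverse 70.
N/107 = 9943; 9943 ≡ 99 (mod 107); 99·40 ≡ 1, so inverse 40.
a ≡ 48·17441·12 + 89·6527·70 + 61·9943·40 = 74970146.
74970146 mod 1063901 = 497076.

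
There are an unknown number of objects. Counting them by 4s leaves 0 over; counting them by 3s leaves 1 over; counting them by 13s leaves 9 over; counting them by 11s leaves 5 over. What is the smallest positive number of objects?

The moduli are pairwise coprime; M = 4·3·13·11 = 1716.
M/4 = 429; 429 ≡ 1 (mod 4), inverse 1.
M/3 = 572; 572 ≡ 2 (mod 3); 2·2 ≡ 1, so inverse 2.
M/13 = 132; 132 ≡ 2 (mod 13); 2·7 ≡ 1, so inverse 7.
M/11 = 156; 156 ≡ 2 (mod 11); 2·6 ≡ 1, so inverse 6.
N ≡ 0·429·1 + 1·572·2 + 9·132·7 + 5·156·6 = 14140.
14140 mod 1716 = 412.

412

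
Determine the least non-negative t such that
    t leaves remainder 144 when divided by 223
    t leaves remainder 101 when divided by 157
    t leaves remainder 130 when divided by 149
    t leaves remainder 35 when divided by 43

The moduli are pairwise coprime; N = 223·157·149·43 = 224315477.
N/223 = 1005899; 1005899 ≡ 169 (mod 223); 169·128 ≡ 1, so inverse 128.
N/157 = 1428761; 1428761 ≡ 61 (mod 157); 61·139 ≡ 1, so inverse 139.
N/149 = 1505473; 1505473 ≡ 126 (mod 149); 126·136 ≡ 1, so inverse 136.
N/43 = 5216639; 5216639 ≡ 8 (mod 43); 8·27 ≡ 1, so inverse 27.
t ≡ 144·1005899·128 + 101·1428761·139 + 130·1505473·136 + 35·5216639·27 = 70145592542.
70145592542 mod 224315477 = 159163718.

159163718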